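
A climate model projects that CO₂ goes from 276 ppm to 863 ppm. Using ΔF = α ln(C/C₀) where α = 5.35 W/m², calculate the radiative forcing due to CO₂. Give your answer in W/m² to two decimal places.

ΔF = 6.10 W/m²

CO₂: 5.35 × ln(863/276) = 5.35 × ln(3.12681) = 5.35 × 1.14001 = 6.0991 W/m².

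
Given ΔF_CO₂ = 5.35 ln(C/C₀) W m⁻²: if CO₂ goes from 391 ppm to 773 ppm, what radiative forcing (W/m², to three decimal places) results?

CO₂ absorption bands are partially saturated, so forcing scales with the logarithm of the concentration ratio.
CO₂: 5.35 × ln(773/391) = 5.35 × ln(1.97698) = 5.35 × 0.68157 = 3.6464 W/m².

ΔF = 3.646 W/m²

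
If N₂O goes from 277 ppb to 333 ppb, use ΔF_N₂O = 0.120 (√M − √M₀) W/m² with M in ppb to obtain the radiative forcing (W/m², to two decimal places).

ΔF = 0.19 W/m²

N₂O: 0.120 × (√333 − √277) = 0.120 × (18.2483 − 16.6433) = 0.120 × 1.6050 = 0.1926 W/m².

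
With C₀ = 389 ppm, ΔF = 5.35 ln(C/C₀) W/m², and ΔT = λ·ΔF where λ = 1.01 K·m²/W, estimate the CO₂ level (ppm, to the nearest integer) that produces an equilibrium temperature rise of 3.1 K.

Required forcing: ΔF = ΔT/λ = 3.1/1.01 = 3.0693 W/m².
Then ln(C/389) = ΔF/5.35 = 3.0693/5.35 = 0.57370.
So C = 389 × e^0.57370 = 389 × 1.77482 = 690.40 ppm.

C ≈ 690 ppm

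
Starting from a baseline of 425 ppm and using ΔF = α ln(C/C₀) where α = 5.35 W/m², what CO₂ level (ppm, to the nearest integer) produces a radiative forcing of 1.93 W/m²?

C ≈ 610 ppm

Set 5.35 ln(C/425) = 1.93, so ln(C/425) = 1.93/5.35 = 0.36075.
Then C/425 = e^0.36075 = 1.43440, giving C = 425 × 1.43440 = 609.62 ppm.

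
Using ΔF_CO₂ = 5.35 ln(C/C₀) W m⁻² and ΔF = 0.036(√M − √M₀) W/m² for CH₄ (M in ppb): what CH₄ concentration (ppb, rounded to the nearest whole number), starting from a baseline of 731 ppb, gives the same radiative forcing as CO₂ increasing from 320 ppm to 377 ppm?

CO₂ forcing: 5.35 × ln(377/320) = 5.35 × 0.163924 = 0.87699 W/m².
Set 0.036(√M − √731) = 0.87699: √M = 0.87699/0.036 + √731 = 24.3608 + 27.0370 = 51.3978.
M = (51.3978)² = 2641.73 ppb.

M ≈ 2642 ppb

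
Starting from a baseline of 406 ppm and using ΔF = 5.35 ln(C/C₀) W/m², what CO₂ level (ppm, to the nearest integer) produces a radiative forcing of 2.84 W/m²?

C ≈ 690 ppm

Set 5.35 ln(C/406) = 2.84, so ln(C/406) = 2.84/5.35 = 0.53084.
Then C/406 = e^0.53084 = 1.70036, giving C = 406 × 1.70036 = 690.35 ppm.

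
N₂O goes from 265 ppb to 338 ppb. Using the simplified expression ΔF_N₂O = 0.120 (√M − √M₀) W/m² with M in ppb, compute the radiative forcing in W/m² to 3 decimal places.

ΔF = 0.253 W/m²

N₂O: 0.120 × (√338 − √265) = 0.120 × (18.3848 − 16.2788) = 0.120 × 2.1060 = 0.2527 W/m².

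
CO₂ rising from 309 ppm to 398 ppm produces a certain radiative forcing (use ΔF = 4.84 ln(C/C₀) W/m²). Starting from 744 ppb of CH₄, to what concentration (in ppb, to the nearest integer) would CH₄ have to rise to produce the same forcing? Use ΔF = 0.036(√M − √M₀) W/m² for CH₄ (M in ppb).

CO₂ forcing: 4.84 × ln(398/309) = 4.84 × 0.253111 = 1.22506 W/m².
Set 0.036(√M − √744) = 1.22506: √M = 1.22506/0.036 + √744 = 34.0294 + 27.2764 = 61.3058.
M = (61.3058)² = 3758.40 ppb.

M ≈ 3758 ppb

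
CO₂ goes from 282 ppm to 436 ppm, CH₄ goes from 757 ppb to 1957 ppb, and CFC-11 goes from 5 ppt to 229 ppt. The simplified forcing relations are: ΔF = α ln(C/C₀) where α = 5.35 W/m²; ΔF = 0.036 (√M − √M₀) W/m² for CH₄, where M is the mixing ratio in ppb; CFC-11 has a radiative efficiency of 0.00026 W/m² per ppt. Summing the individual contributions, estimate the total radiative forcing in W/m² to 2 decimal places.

CO₂: 5.35 × ln(436/282) = 5.35 × ln(1.54610) = 5.35 × 0.43574 = 2.3312 W/m².
CH₄: 0.036 × (√1957 − √757) = 0.036 × (44.2380 − 27.5136) = 0.036 × 16.7244 = 0.6021 W/m².
CFC-11: ΔF = 0.00026 × (229 − 5) = 0.00026 × 224 = 0.0582 W/m².
Total ΔF = 2.3312 + 0.6021 + 0.0582 = 2.9915 W/m².

ΔF = 2.99 W/m²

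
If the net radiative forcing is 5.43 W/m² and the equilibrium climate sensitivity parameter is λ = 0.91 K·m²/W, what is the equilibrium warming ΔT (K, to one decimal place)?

ΔT = 4.9 K

ΔT = λ ΔF = 0.91 × 5.43 = 4.9413 K.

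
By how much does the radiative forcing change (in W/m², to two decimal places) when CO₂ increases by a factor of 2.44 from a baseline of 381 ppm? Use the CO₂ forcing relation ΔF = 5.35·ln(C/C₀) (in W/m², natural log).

ΔF = 4.77 W/m²

ΔF = 5.35 × ln(2.44) = 5.35 × 0.89200 = 4.7722 W/m².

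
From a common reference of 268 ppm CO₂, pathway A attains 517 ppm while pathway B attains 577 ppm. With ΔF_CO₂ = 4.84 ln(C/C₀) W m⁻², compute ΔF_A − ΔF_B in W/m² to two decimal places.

ΔF_A = 4.84 ln(517/268) = 4.84 × 0.65706 = 3.1802 W/m².
ΔF_B = 4.84 ln(577/268) = 4.84 × 0.76686 = 3.7116 W/m².
Difference: 3.1802 − 3.7116 = -0.5314 W/m².

ΔF_A − ΔF_B = -0.53 W/m²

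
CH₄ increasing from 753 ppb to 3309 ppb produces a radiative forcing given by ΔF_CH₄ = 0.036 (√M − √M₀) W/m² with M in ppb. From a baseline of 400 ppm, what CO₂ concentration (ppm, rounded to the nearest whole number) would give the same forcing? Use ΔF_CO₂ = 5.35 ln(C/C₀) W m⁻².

C ≈ 490 ppm

CH₄ forcing: 0.036 × (√3309 − √753) = 0.036 × (57.5239 − 27.4408) = 0.036 × 30.0831 = 1.08299 W/m².
Set 5.35 ln(C/400) = 1.08299: ln(C/400) = 1.08299/5.35 = 0.20243, so C = 400 × e^0.20243 = 400 × 1.22437 = 489.75 ppm.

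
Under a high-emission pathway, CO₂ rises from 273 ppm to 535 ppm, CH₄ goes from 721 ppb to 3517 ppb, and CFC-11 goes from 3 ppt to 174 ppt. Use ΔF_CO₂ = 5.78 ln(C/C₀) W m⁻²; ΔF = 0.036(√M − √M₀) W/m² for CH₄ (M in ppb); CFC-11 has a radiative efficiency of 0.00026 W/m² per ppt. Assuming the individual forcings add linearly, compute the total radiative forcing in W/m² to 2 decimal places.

CO₂: 5.78 × ln(535/273) = 5.78 × ln(1.95971) = 5.78 × 0.67280 = 3.8888 W/m².
CH₄: 0.036 × (√3517 − √721) = 0.036 × (59.3043 − 26.8514) = 0.036 × 32.4529 = 1.1683 W/m².
CFC-11: ΔF = 0.00026 × (174 − 3) = 0.00026 × 171 = 0.0445 W/m².
Total ΔF = 3.8888 + 1.1683 + 0.0445 = 5.1016 W/m².

ΔF = 5.10 W/m²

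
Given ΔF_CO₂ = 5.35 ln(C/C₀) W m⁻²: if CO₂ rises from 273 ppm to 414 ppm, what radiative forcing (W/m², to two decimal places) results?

CO₂ absorption bands are partially saturated, so forcing scales with the logarithm of the concentration ratio.
CO₂: 5.35 × ln(414/273) = 5.35 × ln(1.51648) = 5.35 × 0.41639 = 2.2277 W/m².

ΔF = 2.23 W/m²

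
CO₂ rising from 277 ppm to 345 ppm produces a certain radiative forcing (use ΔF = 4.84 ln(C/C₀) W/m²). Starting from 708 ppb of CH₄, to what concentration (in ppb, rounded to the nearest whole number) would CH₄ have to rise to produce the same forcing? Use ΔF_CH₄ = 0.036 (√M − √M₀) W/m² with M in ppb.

CO₂ forcing: 4.84 × ln(345/277) = 4.84 × 0.219527 = 1.06251 W/m².
Set 0.036(√M − √708) = 1.06251: √M = 1.06251/0.036 + √708 = 29.5142 + 26.6083 = 56.1225.
M = (56.1225)² = 3149.74 ppb.

M ≈ 3150 ppb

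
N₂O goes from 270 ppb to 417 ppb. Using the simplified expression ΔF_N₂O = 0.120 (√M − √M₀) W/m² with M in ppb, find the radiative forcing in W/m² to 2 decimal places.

ΔF = 0.48 W/m²

N₂O: 0.120 × (√417 − √270) = 0.120 × (20.4206 − 16.4317) = 0.120 × 3.9889 = 0.4787 W/m².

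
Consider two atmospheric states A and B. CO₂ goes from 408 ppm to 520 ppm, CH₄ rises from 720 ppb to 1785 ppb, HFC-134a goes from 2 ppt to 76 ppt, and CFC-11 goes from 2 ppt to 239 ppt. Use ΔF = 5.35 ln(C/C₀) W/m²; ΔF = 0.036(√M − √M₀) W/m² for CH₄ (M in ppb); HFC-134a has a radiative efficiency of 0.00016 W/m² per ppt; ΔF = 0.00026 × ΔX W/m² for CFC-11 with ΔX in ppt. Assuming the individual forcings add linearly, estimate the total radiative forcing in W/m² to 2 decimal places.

CO₂: 5.35 × ln(520/408) = 5.35 × ln(1.27451) = 5.35 × 0.24256 = 1.2977 W/m².
CH₄: 0.036 × (√1785 − √720) = 0.036 × (42.2493 − 26.8328) = 0.036 × 15.4165 = 0.5550 W/m².
HFC-134a: ΔF = 0.00016 × (76 − 2) = 0.00016 × 74 = 0.0118 W/m².
CFC-11: ΔF = 0.00026 × (239 − 2) = 0.00026 × 237 = 0.0616 W/m².
Total ΔF = 1.2977 + 0.5550 + 0.0118 + 0.0616 = 1.9261 W/m².

ΔF = 1.93 W/m²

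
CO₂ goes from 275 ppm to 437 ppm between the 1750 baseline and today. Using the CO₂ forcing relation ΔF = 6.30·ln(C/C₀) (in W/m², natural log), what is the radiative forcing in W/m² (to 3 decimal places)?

CO₂ absorption bands are partially saturated, so forcing scales with the logarithm of the concentration ratio.
CO₂: 6.30 × ln(437/275) = 6.30 × ln(1.58909) = 6.30 × 0.46316 = 2.9179 W/m².

ΔF = 2.918 W/m²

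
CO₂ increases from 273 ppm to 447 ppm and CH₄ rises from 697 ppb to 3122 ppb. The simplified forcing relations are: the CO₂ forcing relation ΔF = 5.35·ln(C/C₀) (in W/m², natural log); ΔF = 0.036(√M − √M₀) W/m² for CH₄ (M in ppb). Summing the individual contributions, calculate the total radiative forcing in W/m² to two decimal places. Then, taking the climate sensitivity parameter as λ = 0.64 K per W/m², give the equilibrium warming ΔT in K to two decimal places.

CO₂: 5.35 × ln(447/273) = 5.35 × ln(1.63736) = 5.35 × 0.49309 = 2.6380 W/m².
CH₄: 0.036 × (√3122 − √697) = 0.036 × (55.8749 − 26.4008) = 0.036 × 29.4741 = 1.0611 W/m².
Total ΔF = 2.6380 + 1.0611 = 3.6991 W/m².
ΔT = λ ΔF = 0.64 × 3.70 = 2.3680 K.

ΔF = 3.70 W/m²; ΔT = 2.37 K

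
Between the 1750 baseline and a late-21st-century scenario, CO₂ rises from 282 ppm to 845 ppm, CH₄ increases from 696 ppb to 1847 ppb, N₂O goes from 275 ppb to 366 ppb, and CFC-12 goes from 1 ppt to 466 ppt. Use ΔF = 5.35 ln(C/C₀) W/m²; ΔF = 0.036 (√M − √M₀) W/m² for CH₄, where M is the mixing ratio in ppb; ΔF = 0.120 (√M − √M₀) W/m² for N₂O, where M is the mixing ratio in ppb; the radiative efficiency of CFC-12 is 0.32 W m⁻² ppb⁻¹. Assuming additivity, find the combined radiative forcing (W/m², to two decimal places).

CO₂: 5.35 × ln(845/282) = 5.35 × ln(2.99645) = 5.35 × 1.09743 = 5.8713 W/m².
CH₄: 0.036 × (√1847 − √696) = 0.036 × (42.9767 − 26.3818) = 0.036 × 16.5949 = 0.5974 W/m².
N₂O: 0.120 × (√366 − √275) = 0.120 × (19.1311 − 16.5831) = 0.120 × 2.5480 = 0.3058 W/m².
CFC-12: Δ = 466 − 1 = 465 ppt = 0.465 ppb; ΔF = 0.32 × 0.465 = 0.1488 W/m².
Total ΔF = 5.8713 + 0.5974 + 0.3058 + 0.1488 = 6.9233 W/m².

ΔF = 6.92 W/m²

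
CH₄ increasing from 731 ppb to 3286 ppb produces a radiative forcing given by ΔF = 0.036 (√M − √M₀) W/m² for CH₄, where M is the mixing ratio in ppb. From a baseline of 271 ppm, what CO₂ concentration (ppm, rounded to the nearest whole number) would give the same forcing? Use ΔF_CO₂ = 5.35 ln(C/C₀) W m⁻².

CH₄ forcing: 0.036 × (√3286 − √731) = 0.036 × (57.3236 − 27.0370) = 0.036 × 30.2866 = 1.09032 W/m².
Set 5.35 ln(C/271) = 1.09032: ln(C/271) = 1.09032/5.35 = 0.20380, so C = 271 × e^0.20380 = 271 × 1.22605 = 332.26 ppm.

C ≈ 332 ppm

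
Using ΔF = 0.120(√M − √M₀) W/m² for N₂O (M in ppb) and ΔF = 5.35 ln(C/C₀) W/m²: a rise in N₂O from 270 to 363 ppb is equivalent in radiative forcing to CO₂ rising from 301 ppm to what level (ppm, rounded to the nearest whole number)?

C ≈ 319 ppm

N₂O forcing: 0.120 × (√363 − √270) = 0.120 × (19.0526 − 16.4317) = 0.120 × 2.6209 = 0.31451 W/m².
Set 5.35 ln(C/301) = 0.31451: ln(C/301) = 0.31451/5.35 = 0.05879, so C = 301 × e^0.05879 = 301 × 1.06055 = 319.23 ppm.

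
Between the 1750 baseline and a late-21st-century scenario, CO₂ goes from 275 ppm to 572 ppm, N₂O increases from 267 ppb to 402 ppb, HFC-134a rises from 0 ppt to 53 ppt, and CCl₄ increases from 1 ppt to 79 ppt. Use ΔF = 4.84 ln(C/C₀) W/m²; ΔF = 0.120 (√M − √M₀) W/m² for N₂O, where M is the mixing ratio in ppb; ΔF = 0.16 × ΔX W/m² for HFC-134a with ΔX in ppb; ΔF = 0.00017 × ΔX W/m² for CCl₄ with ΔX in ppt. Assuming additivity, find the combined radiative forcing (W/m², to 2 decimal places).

ΔF = 4.01 W/m²

CO₂: 4.84 × ln(572/275) = 4.84 × ln(2.08000) = 4.84 × 0.73237 = 3.5447 W/m².
N₂O: 0.120 × (√402 − √267) = 0.120 × (20.0499 − 16.3401) = 0.120 × 3.7098 = 0.4452 W/m².
HFC-134a: Δ = 53 − 0 = 53 ppt = 0.053 ppb; ΔF = 0.16 × 0.053 = 0.0085 W/m².
CCl₄: ΔF = 0.00017 × (79 − 1) = 0.00017 × 78 = 0.0133 W/m².
Total ΔF = 3.5447 + 0.4452 + 0.0085 + 0.0133 = 4.0117 W/m².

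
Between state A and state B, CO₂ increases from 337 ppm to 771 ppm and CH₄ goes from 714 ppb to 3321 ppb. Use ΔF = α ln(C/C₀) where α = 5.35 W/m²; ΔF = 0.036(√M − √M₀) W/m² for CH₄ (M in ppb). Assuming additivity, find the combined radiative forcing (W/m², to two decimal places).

CO₂: 5.35 × ln(771/337) = 5.35 × ln(2.28783) = 5.35 × 0.82760 = 4.4277 W/m².
CH₄: 0.036 × (√3321 − √714) = 0.036 × (57.6281 − 26.7208) = 0.036 × 30.9073 = 1.1127 W/m².
Total ΔF = 4.4277 + 1.1127 = 5.5404 W/m².

ΔF = 5.54 W/m²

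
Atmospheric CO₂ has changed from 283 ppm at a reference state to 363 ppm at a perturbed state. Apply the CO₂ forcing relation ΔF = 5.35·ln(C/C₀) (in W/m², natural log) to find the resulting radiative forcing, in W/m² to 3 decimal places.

ΔF = 1.332 W/m²

CO₂: 5.35 × ln(363/283) = 5.35 × ln(1.28269) = 5.35 × 0.24896 = 1.3319 W/m².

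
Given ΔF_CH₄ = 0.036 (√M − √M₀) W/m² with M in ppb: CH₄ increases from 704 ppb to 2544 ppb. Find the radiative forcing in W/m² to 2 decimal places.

CH₄: 0.036 × (√2544 − √704) = 0.036 × (50.4381 − 26.5330) = 0.036 × 23.9051 = 0.8606 W/m².

ΔF = 0.86 W/m²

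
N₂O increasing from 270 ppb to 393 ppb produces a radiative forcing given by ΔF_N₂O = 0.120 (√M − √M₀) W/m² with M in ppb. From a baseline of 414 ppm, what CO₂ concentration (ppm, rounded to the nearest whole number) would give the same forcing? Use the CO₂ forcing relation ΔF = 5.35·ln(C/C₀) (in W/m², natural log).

C ≈ 447 ppm

N₂O forcing: 0.120 × (√393 − √270) = 0.120 × (19.8242 − 16.4317) = 0.120 × 3.3925 = 0.40710 W/m².
Set 5.35 ln(C/414) = 0.40710: ln(C/414) = 0.40710/5.35 = 0.07609, so C = 414 × e^0.07609 = 414 × 1.07906 = 446.73 ppm.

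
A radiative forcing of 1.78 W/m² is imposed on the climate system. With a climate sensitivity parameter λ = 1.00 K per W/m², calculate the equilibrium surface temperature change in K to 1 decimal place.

ΔT = λ ΔF = 1.00 × 1.78 = 1.7800 K.

ΔT = 1.8 K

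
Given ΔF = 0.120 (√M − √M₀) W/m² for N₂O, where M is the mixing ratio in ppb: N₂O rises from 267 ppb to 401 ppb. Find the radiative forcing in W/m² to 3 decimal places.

ΔF = 0.442 W/m²

N₂O: 0.120 × (√401 − √267) = 0.120 × (20.0250 − 16.3401) = 0.120 × 3.6849 = 0.4422 W/m².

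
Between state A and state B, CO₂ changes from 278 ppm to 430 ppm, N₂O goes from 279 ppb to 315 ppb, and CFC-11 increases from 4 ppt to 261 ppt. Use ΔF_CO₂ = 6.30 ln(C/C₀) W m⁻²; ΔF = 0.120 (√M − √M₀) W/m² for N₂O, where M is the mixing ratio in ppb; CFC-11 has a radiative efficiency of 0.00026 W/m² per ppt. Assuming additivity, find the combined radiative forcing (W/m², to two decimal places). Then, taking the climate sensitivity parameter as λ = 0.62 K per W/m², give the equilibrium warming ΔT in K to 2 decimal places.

ΔF = 2.94 W/m²; ΔT = 1.82 K

CO₂: 6.30 × ln(430/278) = 6.30 × ln(1.54676) = 6.30 × 0.43616 = 2.7478 W/m².
N₂O: 0.120 × (√315 − √279) = 0.120 × (17.7482 − 16.7033) = 0.120 × 1.0449 = 0.1254 W/m².
CFC-11: ΔF = 0.00026 × (261 − 4) = 0.00026 × 257 = 0.0668 W/m².
Total ΔF = 2.7478 + 0.1254 + 0.0668 = 2.9400 W/m².
ΔT = λ ΔF = 0.62 × 2.94 = 1.8228 K.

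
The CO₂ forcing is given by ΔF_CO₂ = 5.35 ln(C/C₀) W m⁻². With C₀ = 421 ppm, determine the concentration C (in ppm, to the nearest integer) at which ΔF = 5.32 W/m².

Set 5.35 ln(C/421) = 5.32, so ln(C/421) = 5.32/5.35 = 0.99439.
Then C/421 = e^0.99439 = 2.70307, giving C = 421 × 2.70307 = 1137.99 ppm.

C ≈ 1138 ppm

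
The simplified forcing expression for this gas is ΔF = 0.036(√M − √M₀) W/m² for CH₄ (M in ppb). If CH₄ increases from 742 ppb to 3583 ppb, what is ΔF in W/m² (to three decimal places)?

ΔF = 1.174 W/m²

CH₄: 0.036 × (√3583 − √742) = 0.036 × (59.8582 − 27.2397) = 0.036 × 32.6185 = 1.1743 W/m².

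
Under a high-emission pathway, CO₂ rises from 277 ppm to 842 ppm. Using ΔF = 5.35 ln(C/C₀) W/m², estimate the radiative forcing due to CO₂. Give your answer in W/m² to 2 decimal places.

CO₂: 5.35 × ln(842/277) = 5.35 × ln(3.03971) = 5.35 × 1.11176 = 5.9479 W/m².

ΔF = 5.95 W/m²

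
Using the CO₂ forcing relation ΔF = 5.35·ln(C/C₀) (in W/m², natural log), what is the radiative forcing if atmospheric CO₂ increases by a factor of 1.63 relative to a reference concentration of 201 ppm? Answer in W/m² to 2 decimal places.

ΔF = 5.35 × ln(1.63) = 5.35 × 0.48858 = 2.6139 W/m².

ΔF = 2.61 W/m²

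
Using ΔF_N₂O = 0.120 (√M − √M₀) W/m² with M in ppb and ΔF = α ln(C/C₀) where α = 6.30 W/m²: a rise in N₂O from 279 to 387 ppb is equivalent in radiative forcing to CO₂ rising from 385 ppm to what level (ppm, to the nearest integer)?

N₂O forcing: 0.120 × (√387 − √279) = 0.120 × (19.6723 − 16.7033) = 0.120 × 2.9690 = 0.35628 W/m².
Set 6.30 ln(C/385) = 0.35628: ln(C/385) = 0.35628/6.30 = 0.05655, so C = 385 × e^0.05655 = 385 × 1.05818 = 407.40 ppm.

C ≈ 407 ppm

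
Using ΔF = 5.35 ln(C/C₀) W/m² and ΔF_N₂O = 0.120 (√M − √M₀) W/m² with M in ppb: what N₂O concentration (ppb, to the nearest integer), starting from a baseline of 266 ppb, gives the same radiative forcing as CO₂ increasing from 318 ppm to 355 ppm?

CO₂ forcing: 5.35 × ln(355/318) = 5.35 × 0.110066 = 0.58885 W/m².
Set 0.120(√M − √266) = 0.58885: √M = 0.58885/0.120 + √266 = 4.9071 + 16.3095 = 21.2166.
M = (21.2166)² = 450.14 ppb.

M ≈ 450 ppb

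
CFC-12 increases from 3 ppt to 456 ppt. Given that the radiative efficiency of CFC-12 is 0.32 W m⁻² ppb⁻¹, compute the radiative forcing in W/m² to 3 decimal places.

ΔF = 0.145 W/m²

CFC-12: Δ = 456 − 3 = 453 ppt = 0.453 ppb; ΔF = 0.32 × 0.453 = 0.1450 W/m².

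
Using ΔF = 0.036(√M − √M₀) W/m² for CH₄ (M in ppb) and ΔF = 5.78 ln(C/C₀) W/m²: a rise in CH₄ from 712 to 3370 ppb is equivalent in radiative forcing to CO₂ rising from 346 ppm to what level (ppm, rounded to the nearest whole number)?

C ≈ 421 ppm

CH₄ forcing: 0.036 × (√3370 − √712) = 0.036 × (58.0517 − 26.6833) = 0.036 × 31.3684 = 1.12926 W/m².
Set 5.78 ln(C/346) = 1.12926: ln(C/346) = 1.12926/5.78 = 0.19537, so C = 346 × e^0.19537 = 346 × 1.21576 = 420.65 ppm.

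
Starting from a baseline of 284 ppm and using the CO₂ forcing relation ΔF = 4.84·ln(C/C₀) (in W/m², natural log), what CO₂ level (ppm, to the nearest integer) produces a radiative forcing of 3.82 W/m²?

C ≈ 625 ppm

Set 4.84 ln(C/284) = 3.82, so ln(C/284) = 3.82/4.84 = 0.78926.
Then C/284 = e^0.78926 = 2.20177, giving C = 284 × 2.20177 = 625.30 ppm.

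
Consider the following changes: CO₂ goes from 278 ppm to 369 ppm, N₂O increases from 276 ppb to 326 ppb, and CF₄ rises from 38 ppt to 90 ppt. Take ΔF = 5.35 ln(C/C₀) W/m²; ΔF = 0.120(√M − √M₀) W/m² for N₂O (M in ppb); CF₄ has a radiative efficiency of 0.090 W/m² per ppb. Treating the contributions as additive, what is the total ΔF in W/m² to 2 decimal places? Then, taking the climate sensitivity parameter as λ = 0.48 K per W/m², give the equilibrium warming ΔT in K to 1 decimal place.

ΔF = 1.69 W/m²; ΔT = 0.8 K

CO₂: 5.35 × ln(369/278) = 5.35 × ln(1.32734) = 5.35 × 0.28318 = 1.5150 W/m².
N₂O: 0.120 × (√326 − √276) = 0.120 × (18.0555 − 16.6132) = 0.120 × 1.4423 = 0.1731 W/m².
CF₄: Δ = 90 − 38 = 52 ppt = 0.052 ppb; ΔF = 0.090 × 0.052 = 0.0047 W/m².
Total ΔF = 1.5150 + 0.1731 + 0.0047 = 1.6928 W/m².
ΔT = λ ΔF = 0.48 × 1.69 = 0.8112 K.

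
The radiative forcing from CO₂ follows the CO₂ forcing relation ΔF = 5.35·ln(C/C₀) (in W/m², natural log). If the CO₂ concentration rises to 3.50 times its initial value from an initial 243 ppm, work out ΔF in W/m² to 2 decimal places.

ΔF = 6.70 W/m²

ΔF = 5.35 × ln(3.50) = 5.35 × 1.25276 = 6.7023 W/m².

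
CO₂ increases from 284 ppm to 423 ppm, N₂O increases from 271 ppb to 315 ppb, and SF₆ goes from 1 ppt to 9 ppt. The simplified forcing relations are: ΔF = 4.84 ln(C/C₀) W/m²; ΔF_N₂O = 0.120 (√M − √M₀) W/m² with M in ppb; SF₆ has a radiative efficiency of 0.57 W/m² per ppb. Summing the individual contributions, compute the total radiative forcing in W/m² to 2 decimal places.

CO₂: 4.84 × ln(423/284) = 4.84 × ln(1.48944) = 4.84 × 0.39840 = 1.9283 W/m².
N₂O: 0.120 × (√315 − √271) = 0.120 × (17.7482 − 16.4621) = 0.120 × 1.2861 = 0.1543 W/m².
SF₆: Δ = 9 − 1 = 8 ppt = 0.008 ppb; ΔF = 0.57 × 0.008 = 0.0046 W/m².
Total ΔF = 1.9283 + 0.1543 + 0.0046 = 2.0872 W/m².

ΔF = 2.09 W/m²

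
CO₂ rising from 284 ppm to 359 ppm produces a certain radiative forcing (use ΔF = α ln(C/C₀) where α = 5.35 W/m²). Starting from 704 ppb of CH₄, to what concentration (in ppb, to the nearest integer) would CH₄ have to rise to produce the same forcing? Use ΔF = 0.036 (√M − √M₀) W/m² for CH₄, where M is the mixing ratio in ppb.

M ≈ 3765 ppb

CO₂ forcing: 5.35 × ln(359/284) = 5.35 × 0.234348 = 1.25376 W/m².
Set 0.036(√M − √704) = 1.25376: √M = 1.25376/0.036 + √704 = 34.8267 + 26.5330 = 61.3597.
M = (61.3597)² = 3765.01 ppb.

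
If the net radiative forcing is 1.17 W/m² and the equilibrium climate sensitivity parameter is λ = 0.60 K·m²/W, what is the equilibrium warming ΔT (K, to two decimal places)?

ΔT = 0.70 K

ΔT = λ ΔF = 0.60 × 1.17 = 0.7020 K.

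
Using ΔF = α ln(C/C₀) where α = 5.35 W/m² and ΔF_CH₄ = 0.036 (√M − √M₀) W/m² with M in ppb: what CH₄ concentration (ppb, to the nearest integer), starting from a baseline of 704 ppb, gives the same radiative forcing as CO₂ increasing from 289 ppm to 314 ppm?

CO₂ forcing: 5.35 × ln(314/289) = 5.35 × 0.082966 = 0.44387 W/m².
Set 0.036(√M − √704) = 0.44387: √M = 0.44387/0.036 + √704 = 12.3297 + 26.5330 = 38.8627.
M = (38.8627)² = 1510.31 ppb.

M ≈ 1510 ppb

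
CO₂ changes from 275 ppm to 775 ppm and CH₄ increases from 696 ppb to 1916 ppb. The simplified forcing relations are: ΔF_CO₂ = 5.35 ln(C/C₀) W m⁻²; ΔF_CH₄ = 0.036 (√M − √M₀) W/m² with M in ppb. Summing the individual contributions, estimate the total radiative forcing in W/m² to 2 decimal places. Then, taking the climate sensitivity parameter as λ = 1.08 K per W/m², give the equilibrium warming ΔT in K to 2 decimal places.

CO₂: 5.35 × ln(775/275) = 5.35 × ln(2.81818) = 5.35 × 1.03609 = 5.5431 W/m².
CH₄: 0.036 × (√1916 − √696) = 0.036 × (43.7721 − 26.3818) = 0.036 × 17.3903 = 0.6261 W/m².
Total ΔF = 5.5431 + 0.6261 = 6.1692 W/m².
ΔT = λ ΔF = 1.08 × 6.17 = 6.6636 K.

ΔF = 6.17 W/m²; ΔT = 6.66 K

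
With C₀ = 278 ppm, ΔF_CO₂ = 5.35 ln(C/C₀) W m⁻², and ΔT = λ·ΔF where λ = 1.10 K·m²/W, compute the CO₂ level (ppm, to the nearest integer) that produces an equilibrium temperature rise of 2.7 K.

C ≈ 440 ppm

Required forcing: ΔF = ΔT/λ = 2.7/1.10 = 2.4545 W/m².
Then ln(C/278) = ΔF/5.35 = 2.4545/5.35 = 0.45879.
So C = 278 × e^0.45879 = 278 × 1.58216 = 439.84 ppm.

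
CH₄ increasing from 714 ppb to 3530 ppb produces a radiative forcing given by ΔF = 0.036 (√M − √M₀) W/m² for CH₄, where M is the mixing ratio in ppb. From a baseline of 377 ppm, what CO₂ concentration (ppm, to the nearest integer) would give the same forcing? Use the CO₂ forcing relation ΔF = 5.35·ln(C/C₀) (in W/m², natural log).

CH₄ forcing: 0.036 × (√3530 − √714) = 0.036 × (59.4138 − 26.7208) = 0.036 × 32.6930 = 1.17695 W/m².
Set 5.35 ln(C/377) = 1.17695: ln(C/377) = 1.17695/5.35 = 0.21999, so C = 377 × e^0.21999 = 377 × 1.24606 = 469.76 ppm.

C ≈ 470 ppm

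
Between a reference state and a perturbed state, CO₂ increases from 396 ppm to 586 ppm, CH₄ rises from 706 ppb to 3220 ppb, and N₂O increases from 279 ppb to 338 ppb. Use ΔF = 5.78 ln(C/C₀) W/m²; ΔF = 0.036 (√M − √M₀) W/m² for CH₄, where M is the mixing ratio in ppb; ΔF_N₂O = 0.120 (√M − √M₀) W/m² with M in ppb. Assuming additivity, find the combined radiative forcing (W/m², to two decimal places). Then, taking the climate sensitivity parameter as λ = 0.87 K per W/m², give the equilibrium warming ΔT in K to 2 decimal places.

CO₂: 5.78 × ln(586/396) = 5.78 × ln(1.47980) = 5.78 × 0.39191 = 2.2652 W/m².
CH₄: 0.036 × (√3220 − √706) = 0.036 × (56.7450 − 26.5707) = 0.036 × 30.1743 = 1.0863 W/m².
N₂O: 0.120 × (√338 − √279) = 0.120 × (18.3848 − 16.7033) = 0.120 × 1.6815 = 0.2018 W/m².
Total ΔF = 2.2652 + 1.0863 + 0.2018 = 3.5533 W/m².
ΔT = λ ΔF = 0.87 × 3.55 = 3.0885 K.

ΔF = 3.55 W/m²; ΔT = 3.09 K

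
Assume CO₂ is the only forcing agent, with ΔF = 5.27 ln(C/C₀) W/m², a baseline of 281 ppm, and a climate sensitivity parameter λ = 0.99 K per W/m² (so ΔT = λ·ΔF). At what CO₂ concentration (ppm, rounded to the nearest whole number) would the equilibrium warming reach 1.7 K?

Required forcing: ΔF = ΔT/λ = 1.7/0.99 = 1.7172 W/m².
Then ln(C/281) = ΔF/5.27 = 1.7172/5.27 = 0.32584.
So C = 281 × e^0.32584 = 281 × 1.38519 = 389.24 ppm.

C ≈ 389 ppm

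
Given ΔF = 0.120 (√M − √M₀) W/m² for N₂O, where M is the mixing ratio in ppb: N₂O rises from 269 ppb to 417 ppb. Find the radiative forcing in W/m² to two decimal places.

ΔF = 0.48 W/m²

N₂O: 0.120 × (√417 − √269) = 0.120 × (20.4206 − 16.4012) = 0.120 × 4.0194 = 0.4823 W/m².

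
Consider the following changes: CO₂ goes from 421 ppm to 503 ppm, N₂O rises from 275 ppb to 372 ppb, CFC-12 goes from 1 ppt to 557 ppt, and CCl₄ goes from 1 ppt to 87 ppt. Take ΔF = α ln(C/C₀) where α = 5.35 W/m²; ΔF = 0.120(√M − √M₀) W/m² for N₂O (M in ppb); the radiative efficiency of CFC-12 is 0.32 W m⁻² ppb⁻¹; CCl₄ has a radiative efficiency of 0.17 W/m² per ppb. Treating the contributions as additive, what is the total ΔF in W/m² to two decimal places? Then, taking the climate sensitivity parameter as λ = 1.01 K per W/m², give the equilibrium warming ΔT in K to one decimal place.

CO₂: 5.35 × ln(503/421) = 5.35 × ln(1.19477) = 5.35 × 0.17795 = 0.9520 W/m².
N₂O: 0.120 × (√372 − √275) = 0.120 × (19.2873 − 16.5831) = 0.120 × 2.7042 = 0.3245 W/m².
CFC-12: Δ = 557 − 1 = 556 ppt = 0.556 ppb; ΔF = 0.32 × 0.556 = 0.1779 W/m².
CCl₄: Δ = 87 − 1 = 86 ppt = 0.086 ppb; ΔF = 0.17 × 0.086 = 0.0146 W/m².
Total ΔF = 0.9520 + 0.3245 + 0.1779 + 0.0146 = 1.4690 W/m².
ΔT = λ ΔF = 1.01 × 1.47 = 1.4847 K.

ΔF = 1.47 W/m²; ΔT = 1.5 K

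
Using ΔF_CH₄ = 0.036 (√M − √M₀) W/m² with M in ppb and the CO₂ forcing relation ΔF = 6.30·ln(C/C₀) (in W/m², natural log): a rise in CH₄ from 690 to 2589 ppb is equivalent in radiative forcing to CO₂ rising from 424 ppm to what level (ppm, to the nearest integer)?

C ≈ 488 ppm

CH₄ forcing: 0.036 × (√2589 − √690) = 0.036 × (50.8822 − 26.2679) = 0.036 × 24.6143 = 0.88611 W/m².
Set 6.30 ln(C/424) = 0.88611: ln(C/424) = 0.88611/6.30 = 0.14065, so C = 424 × e^0.14065 = 424 × 1.15102 = 488.03 ppm.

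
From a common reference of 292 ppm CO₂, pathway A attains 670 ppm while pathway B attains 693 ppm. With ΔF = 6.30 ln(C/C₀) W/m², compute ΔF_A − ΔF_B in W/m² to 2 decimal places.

ΔF_A − ΔF_B = -0.21 W/m²

ΔF_A = 6.30 ln(670/292) = 6.30 × 0.83052 = 5.2323 W/m².
ΔF_B = 6.30 ln(693/292) = 6.30 × 0.86428 = 5.4450 W/m².
Difference: 5.2323 − 5.4450 = -0.2127 W/m².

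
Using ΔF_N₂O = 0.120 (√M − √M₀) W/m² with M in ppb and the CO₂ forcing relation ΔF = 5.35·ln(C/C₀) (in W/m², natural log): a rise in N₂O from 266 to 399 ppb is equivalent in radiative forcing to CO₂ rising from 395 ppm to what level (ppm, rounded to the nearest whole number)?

N₂O forcing: 0.120 × (√399 − √266) = 0.120 × (19.9750 − 16.3095) = 0.120 × 3.6655 = 0.43986 W/m².
Set 5.35 ln(C/395) = 0.43986: ln(C/395) = 0.43986/5.35 = 0.08222, so C = 395 × e^0.08222 = 395 × 1.08569 = 428.85 ppm.

C ≈ 429 ppm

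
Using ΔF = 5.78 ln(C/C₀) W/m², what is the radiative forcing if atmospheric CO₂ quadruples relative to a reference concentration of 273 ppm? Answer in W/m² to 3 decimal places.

ΔF = 8.013 W/m²

ΔF = 5.78 × ln(4) = 5.78 × 1.38629 = 8.0128 W/m².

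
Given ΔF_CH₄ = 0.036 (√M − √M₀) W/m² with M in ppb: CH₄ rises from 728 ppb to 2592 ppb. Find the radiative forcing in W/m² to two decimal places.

CH₄: 0.036 × (√2592 − √728) = 0.036 × (50.9117 − 26.9815) = 0.036 × 23.9302 = 0.8615 W/m².

ΔF = 0.86 W/m²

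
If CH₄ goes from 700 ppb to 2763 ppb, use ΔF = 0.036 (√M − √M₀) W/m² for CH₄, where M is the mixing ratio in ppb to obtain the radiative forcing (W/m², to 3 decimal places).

ΔF = 0.940 W/m²

CH₄: 0.036 × (√2763 − √700) = 0.036 × (52.5642 − 26.4575) = 0.036 × 26.1067 = 0.9398 W/m².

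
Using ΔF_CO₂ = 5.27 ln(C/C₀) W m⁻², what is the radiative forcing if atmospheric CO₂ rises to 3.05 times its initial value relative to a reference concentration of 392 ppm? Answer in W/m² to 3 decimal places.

ΔF = 5.27 × ln(3.05) = 5.27 × 1.11514 = 5.8768 W/m².

ΔF = 5.877 W/m²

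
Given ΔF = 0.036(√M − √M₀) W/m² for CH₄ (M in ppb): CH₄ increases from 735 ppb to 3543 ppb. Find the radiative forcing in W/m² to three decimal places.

ΔF = 1.167 W/m²

CH₄: 0.036 × (√3543 − √735) = 0.036 × (59.5231 − 27.1109) = 0.036 × 32.4122 = 1.1668 W/m².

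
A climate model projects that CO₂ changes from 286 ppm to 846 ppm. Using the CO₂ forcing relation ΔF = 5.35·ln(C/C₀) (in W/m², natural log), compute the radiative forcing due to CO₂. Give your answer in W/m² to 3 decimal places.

ΔF = 5.802 W/m²

CO₂ absorption bands are partially saturated, so forcing scales with the logarithm of the concentration ratio.
CO₂: 5.35 × ln(846/286) = 5.35 × ln(2.95804) = 5.35 × 1.08453 = 5.8022 W/m².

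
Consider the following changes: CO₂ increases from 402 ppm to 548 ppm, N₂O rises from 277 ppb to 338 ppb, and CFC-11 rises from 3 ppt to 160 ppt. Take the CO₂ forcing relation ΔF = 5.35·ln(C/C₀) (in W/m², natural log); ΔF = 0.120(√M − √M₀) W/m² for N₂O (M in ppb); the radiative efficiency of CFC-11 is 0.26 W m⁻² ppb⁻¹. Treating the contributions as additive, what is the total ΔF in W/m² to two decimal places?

CO₂: 5.35 × ln(548/402) = 5.35 × ln(1.36318) = 5.35 × 0.30982 = 1.6575 W/m².
N₂O: 0.120 × (√338 − √277) = 0.120 × (18.3848 − 16.6433) = 0.120 × 1.7415 = 0.2090 W/m².
CFC-11: Δ = 160 − 3 = 157 ppt = 0.157 ppb; ΔF = 0.26 × 0.157 = 0.0408 W/m².
Total ΔF = 1.6575 + 0.2090 + 0.0408 = 1.9073 W/m².

ΔF = 1.91 W/m²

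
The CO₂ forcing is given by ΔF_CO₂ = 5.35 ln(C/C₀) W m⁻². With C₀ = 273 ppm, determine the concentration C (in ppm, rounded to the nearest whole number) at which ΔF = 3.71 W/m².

Set 5.35 ln(C/273) = 3.71, so ln(C/273) = 3.71/5.35 = 0.69346.
Then C/273 = e^0.69346 = 2.00063, giving C = 273 × 2.00063 = 546.17 ppm.

C ≈ 546 ppm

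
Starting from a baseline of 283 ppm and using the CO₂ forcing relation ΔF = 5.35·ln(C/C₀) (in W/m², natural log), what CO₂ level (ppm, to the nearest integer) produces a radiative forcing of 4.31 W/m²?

C ≈ 633 ppm

Set 5.35 ln(C/283) = 4.31, so ln(C/283) = 4.31/5.35 = 0.80561.
Then C/283 = e^0.80561 = 2.23806, giving C = 283 × 2.23806 = 633.37 ppm.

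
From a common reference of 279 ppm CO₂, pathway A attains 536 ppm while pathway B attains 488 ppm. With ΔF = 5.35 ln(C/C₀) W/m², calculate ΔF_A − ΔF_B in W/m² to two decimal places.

ΔF_A = 5.35 ln(536/279) = 5.35 × 0.65292 = 3.4931 W/m².
ΔF_B = 5.35 ln(488/279) = 5.35 × 0.55910 = 2.9912 W/m².
Difference: 3.4931 − 2.9912 = 0.5019 W/m².

ΔF_A − ΔF_B = 0.50 W/m²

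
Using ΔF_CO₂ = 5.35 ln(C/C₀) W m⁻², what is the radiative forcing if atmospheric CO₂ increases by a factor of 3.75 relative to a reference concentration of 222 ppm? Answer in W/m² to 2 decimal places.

ΔF = 7.07 W/m²

ΔF = 5.35 × ln(3.75) = 5.35 × 1.32176 = 7.0714 W/m².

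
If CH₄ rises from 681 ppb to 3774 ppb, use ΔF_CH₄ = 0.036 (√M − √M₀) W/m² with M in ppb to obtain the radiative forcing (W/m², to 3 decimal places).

ΔF = 1.272 W/m²

CH₄: 0.036 × (√3774 − √681) = 0.036 × (61.4329 − 26.0960) = 0.036 × 35.3369 = 1.2721 W/m².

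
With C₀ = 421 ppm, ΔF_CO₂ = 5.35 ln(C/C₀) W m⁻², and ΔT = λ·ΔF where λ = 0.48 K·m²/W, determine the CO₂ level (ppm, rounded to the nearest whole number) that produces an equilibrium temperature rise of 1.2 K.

C ≈ 672 ppm

Required forcing: ΔF = ΔT/λ = 1.2/0.48 = 2.5000 W/m².
Then ln(C/421) = ΔF/5.35 = 2.5000/5.35 = 0.46729.
So C = 421 × e^0.46729 = 421 × 1.59566 = 671.77 ppm.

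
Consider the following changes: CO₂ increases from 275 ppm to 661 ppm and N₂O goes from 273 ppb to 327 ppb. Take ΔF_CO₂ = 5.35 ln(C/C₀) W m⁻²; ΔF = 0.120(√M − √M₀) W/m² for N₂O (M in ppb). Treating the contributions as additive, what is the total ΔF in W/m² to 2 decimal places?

ΔF = 4.88 W/m²

CO₂: 5.35 × ln(661/275) = 5.35 × ln(2.40364) = 5.35 × 0.87698 = 4.6918 W/m².
N₂O: 0.120 × (√327 − √273) = 0.120 × (18.0831 − 16.5227) = 0.120 × 1.5604 = 0.1872 W/m².
Total ΔF = 4.6918 + 0.1872 = 4.8790 W/m².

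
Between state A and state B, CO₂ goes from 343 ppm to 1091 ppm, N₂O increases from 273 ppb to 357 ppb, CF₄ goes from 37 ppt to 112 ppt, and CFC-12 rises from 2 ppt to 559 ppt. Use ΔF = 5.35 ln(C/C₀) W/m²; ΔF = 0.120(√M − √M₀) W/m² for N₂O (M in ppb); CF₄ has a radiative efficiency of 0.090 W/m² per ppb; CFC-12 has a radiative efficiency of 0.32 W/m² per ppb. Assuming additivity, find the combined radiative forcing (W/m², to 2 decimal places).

ΔF = 6.66 W/m²

CO₂: 5.35 × ln(1091/343) = 5.35 × ln(3.18076) = 5.35 × 1.15712 = 6.1906 W/m².
N₂O: 0.120 × (√357 − √273) = 0.120 × (18.8944 − 16.5227) = 0.120 × 2.3717 = 0.2846 W/m².
CF₄: Δ = 112 − 37 = 75 ppt = 0.075 ppb; ΔF = 0.090 × 0.075 = 0.0068 W/m².
CFC-12: Δ = 559 − 2 = 557 ppt = 0.557 ppb; ΔF = 0.32 × 0.557 = 0.1782 W/m².
Total ΔF = 6.1906 + 0.2846 + 0.0068 + 0.1782 = 6.6602 W/m².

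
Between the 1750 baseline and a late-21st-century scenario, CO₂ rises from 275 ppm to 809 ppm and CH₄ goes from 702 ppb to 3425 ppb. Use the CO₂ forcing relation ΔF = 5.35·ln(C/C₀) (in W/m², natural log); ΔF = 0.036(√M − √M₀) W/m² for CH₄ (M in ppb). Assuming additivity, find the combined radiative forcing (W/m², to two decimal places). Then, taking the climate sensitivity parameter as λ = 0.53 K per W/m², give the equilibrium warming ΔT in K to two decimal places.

CO₂: 5.35 × ln(809/275) = 5.35 × ln(2.94182) = 5.35 × 1.07903 = 5.7728 W/m².
CH₄: 0.036 × (√3425 − √702) = 0.036 × (58.5235 − 26.4953) = 0.036 × 32.0282 = 1.1530 W/m².
Total ΔF = 5.7728 + 1.1530 = 6.9258 W/m².
ΔT = λ ΔF = 0.53 × 6.93 = 3.6729 K.

ΔF = 6.93 W/m²; ΔT = 3.67 K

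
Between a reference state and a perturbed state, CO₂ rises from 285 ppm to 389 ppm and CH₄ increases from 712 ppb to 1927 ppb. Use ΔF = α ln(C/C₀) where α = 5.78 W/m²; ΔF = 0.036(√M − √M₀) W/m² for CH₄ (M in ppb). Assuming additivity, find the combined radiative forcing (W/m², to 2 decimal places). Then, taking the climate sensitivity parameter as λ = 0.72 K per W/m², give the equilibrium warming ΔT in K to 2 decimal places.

ΔF = 2.42 W/m²; ΔT = 1.74 K

CO₂: 5.78 × ln(389/285) = 5.78 × ln(1.36491) = 5.78 × 0.31109 = 1.7981 W/m².
CH₄: 0.036 × (√1927 − √712) = 0.036 × (43.8976 − 26.6833) = 0.036 × 17.2143 = 0.6197 W/m².
Total ΔF = 1.7981 + 0.6197 = 2.4178 W/m².
ΔT = λ ΔF = 0.72 × 2.42 = 1.7424 K.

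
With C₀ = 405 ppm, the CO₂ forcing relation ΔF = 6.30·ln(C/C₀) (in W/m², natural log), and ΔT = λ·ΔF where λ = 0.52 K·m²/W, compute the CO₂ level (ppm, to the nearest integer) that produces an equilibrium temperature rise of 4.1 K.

Required forcing: ΔF = ΔT/λ = 4.1/0.52 = 7.8846 W/m².
Then ln(C/405) = ΔF/6.30 = 7.8846/6.30 = 1.25152.
So C = 405 × e^1.25152 = 405 × 3.49565 = 1415.74 ppm.

C ≈ 1416 ppm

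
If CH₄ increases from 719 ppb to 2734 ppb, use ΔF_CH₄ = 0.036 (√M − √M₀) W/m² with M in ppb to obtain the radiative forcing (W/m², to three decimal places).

CH₄: 0.036 × (√2734 − √719) = 0.036 × (52.2877 − 26.8142) = 0.036 × 25.4735 = 0.9170 W/m².

ΔF = 0.917 W/m²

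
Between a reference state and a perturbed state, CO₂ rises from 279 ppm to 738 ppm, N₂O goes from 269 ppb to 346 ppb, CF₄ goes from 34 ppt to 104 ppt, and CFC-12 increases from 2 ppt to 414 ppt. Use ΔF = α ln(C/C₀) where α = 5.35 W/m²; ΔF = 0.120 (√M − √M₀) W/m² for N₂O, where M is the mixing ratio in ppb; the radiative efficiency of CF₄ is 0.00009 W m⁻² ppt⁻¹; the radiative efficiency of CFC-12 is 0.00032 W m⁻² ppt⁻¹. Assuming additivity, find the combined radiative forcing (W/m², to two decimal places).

ΔF = 5.61 W/m²

CO₂: 5.35 × ln(738/279) = 5.35 × ln(2.64516) = 5.35 × 0.97273 = 5.2041 W/m².
N₂O: 0.120 × (√346 − √269) = 0.120 × (18.6011 − 16.4012) = 0.120 × 2.1999 = 0.2640 W/m².
CF₄: ΔF = 0.00009 × (104 − 34) = 0.00009 × 70 = 0.0063 W/m².
CFC-12: ΔF = 0.00032 × (414 − 2) = 0.00032 × 412 = 0.1318 W/m².
Total ΔF = 5.2041 + 0.2640 + 0.0063 + 0.1318 = 5.6062 W/m².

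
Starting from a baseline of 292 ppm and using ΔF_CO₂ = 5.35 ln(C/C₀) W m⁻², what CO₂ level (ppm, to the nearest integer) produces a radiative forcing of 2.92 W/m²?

C ≈ 504 ppm

Set 5.35 ln(C/292) = 2.92, so ln(C/292) = 2.92/5.35 = 0.54579.
Then C/292 = e^0.54579 = 1.72597, giving C = 292 × 1.72597 = 503.98 ppm.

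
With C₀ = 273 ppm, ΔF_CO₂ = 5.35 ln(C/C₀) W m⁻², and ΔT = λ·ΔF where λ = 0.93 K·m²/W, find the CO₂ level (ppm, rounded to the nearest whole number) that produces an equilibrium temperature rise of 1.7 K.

C ≈ 384 ppm

Required forcing: ΔF = ΔT/λ = 1.7/0.93 = 1.8280 W/m².
Then ln(C/273) = ΔF/5.35 = 1.8280/5.35 = 0.34168.
So C = 273 × e^0.34168 = 273 × 1.40731 = 384.20 ppm.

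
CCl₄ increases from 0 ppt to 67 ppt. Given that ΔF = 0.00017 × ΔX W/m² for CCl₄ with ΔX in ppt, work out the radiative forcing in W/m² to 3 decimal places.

ΔF = 0.011 W/m²

CCl₄: ΔF = 0.00017 × (67 − 0) = 0.00017 × 67 = 0.0114 W/m².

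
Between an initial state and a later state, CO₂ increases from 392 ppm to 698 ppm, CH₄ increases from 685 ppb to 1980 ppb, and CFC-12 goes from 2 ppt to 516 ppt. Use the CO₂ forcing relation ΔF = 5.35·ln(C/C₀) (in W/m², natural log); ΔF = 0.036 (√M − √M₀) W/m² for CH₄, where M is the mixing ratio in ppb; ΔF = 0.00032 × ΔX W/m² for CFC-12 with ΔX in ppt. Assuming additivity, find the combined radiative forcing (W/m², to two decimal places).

CO₂: 5.35 × ln(698/392) = 5.35 × ln(1.78061) = 5.35 × 0.57696 = 3.0867 W/m².
CH₄: 0.036 × (√1980 − √685) = 0.036 × (44.4972 − 26.1725) = 0.036 × 18.3247 = 0.6597 W/m².
CFC-12: ΔF = 0.00032 × (516 − 2) = 0.00032 × 514 = 0.1645 W/m².
Total ΔF = 3.0867 + 0.6597 + 0.1645 = 3.9109 W/m².

ΔF = 3.91 W/m²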